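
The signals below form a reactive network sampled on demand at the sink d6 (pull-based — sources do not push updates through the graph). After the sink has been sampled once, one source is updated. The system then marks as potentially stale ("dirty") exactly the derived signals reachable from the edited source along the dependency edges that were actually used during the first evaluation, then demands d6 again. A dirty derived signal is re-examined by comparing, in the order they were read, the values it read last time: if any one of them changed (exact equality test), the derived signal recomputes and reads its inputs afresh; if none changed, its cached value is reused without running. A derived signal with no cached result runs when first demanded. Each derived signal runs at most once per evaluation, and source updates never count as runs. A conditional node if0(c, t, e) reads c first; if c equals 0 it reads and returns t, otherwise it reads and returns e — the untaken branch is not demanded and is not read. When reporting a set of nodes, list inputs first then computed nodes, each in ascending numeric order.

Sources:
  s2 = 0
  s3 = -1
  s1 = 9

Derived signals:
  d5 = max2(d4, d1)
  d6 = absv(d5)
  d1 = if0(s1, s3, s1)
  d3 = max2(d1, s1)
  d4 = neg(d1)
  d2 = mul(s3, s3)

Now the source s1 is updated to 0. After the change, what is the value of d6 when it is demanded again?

Initial pass — values computed on the first demand:
  d1 = if0(s1=9 -> else branch s1) = 9
  d4 = neg(9) = -9
  d5 = max2(-9, 9) = 9
  d6 = absv(9) = 9

Second demand — change propagation:
  d1: re-runs because s1 9->0; s1 9->0; new result -1.
  d4: re-runs because d1 9->-1; new result 1.
  d5: re-runs because d4 -9->1; d1 9->-1; new result 1.
  d6: re-runs because d5 9->1; new result 1.

d6 now evaluates to 1.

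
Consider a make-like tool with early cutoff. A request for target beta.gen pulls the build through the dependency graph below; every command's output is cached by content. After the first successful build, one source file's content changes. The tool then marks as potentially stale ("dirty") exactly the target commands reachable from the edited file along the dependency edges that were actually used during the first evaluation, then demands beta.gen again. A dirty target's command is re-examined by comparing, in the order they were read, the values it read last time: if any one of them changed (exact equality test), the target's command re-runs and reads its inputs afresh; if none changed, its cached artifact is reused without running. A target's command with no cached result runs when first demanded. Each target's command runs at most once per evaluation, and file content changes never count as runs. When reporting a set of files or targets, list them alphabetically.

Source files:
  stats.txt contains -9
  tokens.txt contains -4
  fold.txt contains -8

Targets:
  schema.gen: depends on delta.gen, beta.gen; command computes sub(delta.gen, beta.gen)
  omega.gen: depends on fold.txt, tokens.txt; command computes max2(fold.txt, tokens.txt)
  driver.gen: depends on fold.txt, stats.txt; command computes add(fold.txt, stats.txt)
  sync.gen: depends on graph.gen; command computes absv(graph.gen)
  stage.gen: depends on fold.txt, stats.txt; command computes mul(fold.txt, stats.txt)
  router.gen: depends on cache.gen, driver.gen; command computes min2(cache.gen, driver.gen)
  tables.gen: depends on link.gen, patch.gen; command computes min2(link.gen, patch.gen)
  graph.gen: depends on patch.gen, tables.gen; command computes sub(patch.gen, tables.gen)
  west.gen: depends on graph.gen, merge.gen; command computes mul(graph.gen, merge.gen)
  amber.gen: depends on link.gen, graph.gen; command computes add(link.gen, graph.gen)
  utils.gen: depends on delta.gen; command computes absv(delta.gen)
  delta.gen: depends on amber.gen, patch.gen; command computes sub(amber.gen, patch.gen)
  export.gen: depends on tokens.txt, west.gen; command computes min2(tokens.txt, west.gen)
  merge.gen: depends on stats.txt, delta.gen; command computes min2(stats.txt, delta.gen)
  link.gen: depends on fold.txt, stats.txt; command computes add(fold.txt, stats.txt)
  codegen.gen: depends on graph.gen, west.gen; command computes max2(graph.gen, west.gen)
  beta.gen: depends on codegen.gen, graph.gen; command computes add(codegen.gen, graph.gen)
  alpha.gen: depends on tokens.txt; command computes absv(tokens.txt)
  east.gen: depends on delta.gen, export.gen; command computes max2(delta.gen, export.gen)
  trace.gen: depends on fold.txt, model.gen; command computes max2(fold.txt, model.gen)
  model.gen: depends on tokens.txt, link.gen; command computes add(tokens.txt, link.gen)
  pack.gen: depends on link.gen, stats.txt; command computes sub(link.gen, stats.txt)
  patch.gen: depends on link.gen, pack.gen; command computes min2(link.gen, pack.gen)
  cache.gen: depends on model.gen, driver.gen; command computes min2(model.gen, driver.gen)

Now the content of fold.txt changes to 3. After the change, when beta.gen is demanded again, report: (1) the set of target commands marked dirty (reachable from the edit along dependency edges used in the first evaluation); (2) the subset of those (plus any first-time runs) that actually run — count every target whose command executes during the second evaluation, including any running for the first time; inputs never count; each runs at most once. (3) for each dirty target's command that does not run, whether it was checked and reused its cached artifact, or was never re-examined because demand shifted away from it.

The edit dirties: amber.gen, beta.gen, codegen.gen, delta.gen, graph.gen, link.gen, merge.gen, pack.gen, patch.gen, tables.gen, west.gen.
7 target commands run: amber.gen, delta.gen, graph.gen, link.gen, pack.gen, patch.gen, tables.gen.
Cache hits after checking: beta.gen, codegen.gen, merge.gen, west.gen.
Note where the cutoff bites: merge.gen is checked, finds nothing changed, and keeps its cache.

First demand of the output computes:
  link.gen = add(-8, -9) = -17
  pack.gen = sub(-17, -9) = -8
  patch.gen = min2(-17, -8) = -17
  tables.gen = min2(-17, -17) = -17
  graph.gen = sub(-17, -17) = 0
  amber.gen = add(-17, 0) = -17
  delta.gen = sub(-17, -17) = 0
  merge.gen = min2(-9, 0) = -9
  west.gen = mul(0, -9) = 0
  codegen.gen = max2(0, 0) = 0
  beta.gen = add(0, 0) = 0

After the edit, cleaning proceeds:
  link.gen: a read changed (fold.txt -8->3) — executes, giving -6.
  pack.gen: a read changed (link.gen -17->-6) — executes, giving 3.
  patch.gen: a read changed (link.gen -17->-6; pack.gen -8->3) — executes, giving -6.
  tables.gen: a read changed (link.gen -17->-6; patch.gen -17->-6) — executes, giving -6.
  graph.gen: a read changed (patch.gen -17->-6; tables.gen -17->-6) — executes, giving 0 — identical to its old value.
  amber.gen: a read changed (link.gen -17->-6) — executes, giving -6.
  delta.gen: a read changed (amber.gen -17->-6; patch.gen -17->-6) — executes, giving 0 — identical to its old value.
  merge.gen: dirty, but its reads are unchanged (stats.txt unchanged, delta.gen unchanged); cached -9 stands.
  west.gen: dirty, but its reads are unchanged (graph.gen unchanged, merge.gen unchanged); cached 0 stands.
  codegen.gen: dirty, but its reads are unchanged (graph.gen unchanged, west.gen unchanged); cached 0 stands.
  beta.gen: dirty, but its reads are unchanged (codegen.gen unchanged, graph.gen unchanged); cached 0 stands.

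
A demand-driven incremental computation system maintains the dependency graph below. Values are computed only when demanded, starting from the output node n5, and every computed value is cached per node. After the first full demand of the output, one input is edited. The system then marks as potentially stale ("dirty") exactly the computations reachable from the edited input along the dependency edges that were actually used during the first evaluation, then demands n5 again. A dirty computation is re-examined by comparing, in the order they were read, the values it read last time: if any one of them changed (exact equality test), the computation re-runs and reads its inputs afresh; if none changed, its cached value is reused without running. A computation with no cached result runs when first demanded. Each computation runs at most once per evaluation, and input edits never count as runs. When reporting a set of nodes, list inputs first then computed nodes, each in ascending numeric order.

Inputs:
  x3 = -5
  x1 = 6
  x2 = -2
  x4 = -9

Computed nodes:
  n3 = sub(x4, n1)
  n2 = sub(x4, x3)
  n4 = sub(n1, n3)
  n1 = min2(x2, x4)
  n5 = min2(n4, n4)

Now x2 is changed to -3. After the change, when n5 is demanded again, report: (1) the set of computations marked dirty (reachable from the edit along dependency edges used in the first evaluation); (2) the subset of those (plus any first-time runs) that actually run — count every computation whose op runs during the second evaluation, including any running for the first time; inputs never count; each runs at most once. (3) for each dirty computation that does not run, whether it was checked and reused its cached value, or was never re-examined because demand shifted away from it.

Marked dirty: n1, n3, n4, n5.
Computations that run: n1 — 1 in total.
Checked but reused from cache: n3, n4, n5.
Key observation: the change is absorbed at n1 — it re-runs but produces the same value, and the output's value is unchanged.

First evaluation (everything demanded from the output):
  n1 = min2(-2, -9) = -9
  n3 = sub(-9, -9) = 0
  n4 = sub(-9, 0) = -9
  n5 = min2(-9, -9) = -9

Propagation after the edit:
  n1: runs — x2 -2->-3; result -9 (same value as before).
  n3: checked — values it read are unchanged (x4 unchanged, n1 unchanged); reused cached 0 without running.
  n4: checked — values it read are unchanged (n1 unchanged, n3 unchanged); reused cached -9 without running.
  n5: checked — values it read are unchanged (n4 unchanged, n4 unchanged); reused cached -9 without running.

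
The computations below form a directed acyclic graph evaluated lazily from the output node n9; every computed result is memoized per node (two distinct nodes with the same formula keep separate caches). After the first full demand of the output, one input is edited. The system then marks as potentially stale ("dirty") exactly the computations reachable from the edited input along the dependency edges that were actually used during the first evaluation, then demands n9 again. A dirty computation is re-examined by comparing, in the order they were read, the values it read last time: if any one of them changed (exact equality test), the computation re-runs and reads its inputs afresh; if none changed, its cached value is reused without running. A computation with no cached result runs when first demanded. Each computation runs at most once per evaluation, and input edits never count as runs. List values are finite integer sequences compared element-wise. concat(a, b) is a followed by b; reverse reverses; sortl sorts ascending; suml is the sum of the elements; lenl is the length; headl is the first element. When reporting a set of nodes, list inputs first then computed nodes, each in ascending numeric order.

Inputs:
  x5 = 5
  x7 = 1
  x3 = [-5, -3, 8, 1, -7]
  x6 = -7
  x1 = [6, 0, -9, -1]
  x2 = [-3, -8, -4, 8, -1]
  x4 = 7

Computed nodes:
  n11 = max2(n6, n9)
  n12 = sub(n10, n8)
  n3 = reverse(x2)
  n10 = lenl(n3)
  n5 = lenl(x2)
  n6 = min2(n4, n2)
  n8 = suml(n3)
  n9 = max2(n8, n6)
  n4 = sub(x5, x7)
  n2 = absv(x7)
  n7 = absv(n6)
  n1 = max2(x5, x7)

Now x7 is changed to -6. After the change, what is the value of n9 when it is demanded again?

First demand of the output computes:
  n2 = absv(1) = 1
  n3 = reverse([-3, -8, -4, 8, -1]) = [-1, 8, -4, -8, -3]
  n4 = sub(5, 1) = 4
  n6 = min2(4, 1) = 1
  n8 = suml([-1, 8, -4, -8, -3]) = -8
  n9 = max2(-8, 1) = 1

After the edit, cleaning proceeds:
  n2: a read changed (x7 1->-6) — executes, giving 6.
  n4: a read changed (x7 1->-6) — executes, giving 11.
  n6: a read changed (n4 4->11; n2 1->6) — executes, giving 6.
  n9: a read changed (n6 1->6) — executes, giving 6.

Demanding n9 again yields 6.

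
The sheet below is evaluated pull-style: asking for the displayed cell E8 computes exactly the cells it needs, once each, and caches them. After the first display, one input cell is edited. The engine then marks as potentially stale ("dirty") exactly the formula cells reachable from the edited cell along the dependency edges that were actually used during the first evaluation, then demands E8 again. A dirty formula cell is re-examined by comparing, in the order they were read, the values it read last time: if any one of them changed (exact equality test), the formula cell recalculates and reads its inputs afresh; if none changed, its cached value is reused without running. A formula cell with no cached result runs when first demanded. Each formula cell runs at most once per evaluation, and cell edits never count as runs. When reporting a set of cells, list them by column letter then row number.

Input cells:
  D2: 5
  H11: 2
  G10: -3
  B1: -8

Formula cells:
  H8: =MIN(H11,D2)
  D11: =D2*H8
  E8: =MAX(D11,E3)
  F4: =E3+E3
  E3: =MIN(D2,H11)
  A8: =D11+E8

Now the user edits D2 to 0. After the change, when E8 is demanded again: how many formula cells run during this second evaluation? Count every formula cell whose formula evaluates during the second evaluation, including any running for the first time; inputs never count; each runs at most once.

4 formula cells run: D11, E3, E8, H8.

First demand of the output computes:
  E3 = MIN(5, 2) = 2
  H8 = MIN(2, 5) = 2
  D11 = 5 * 2 = 10
  E8 = MAX(10, 2) = 10

After the edit, cleaning proceeds:
  E3: a read changed (D2 5->0) — executes, giving 0.
  H8: a read changed (D2 5->0) — executes, giving 0.
  D11: a read changed (D2 5->0; H8 2->0) — executes, giving 0.
  E8: a read changed (D11 10->0; E3 2->0) — executes, giving 0.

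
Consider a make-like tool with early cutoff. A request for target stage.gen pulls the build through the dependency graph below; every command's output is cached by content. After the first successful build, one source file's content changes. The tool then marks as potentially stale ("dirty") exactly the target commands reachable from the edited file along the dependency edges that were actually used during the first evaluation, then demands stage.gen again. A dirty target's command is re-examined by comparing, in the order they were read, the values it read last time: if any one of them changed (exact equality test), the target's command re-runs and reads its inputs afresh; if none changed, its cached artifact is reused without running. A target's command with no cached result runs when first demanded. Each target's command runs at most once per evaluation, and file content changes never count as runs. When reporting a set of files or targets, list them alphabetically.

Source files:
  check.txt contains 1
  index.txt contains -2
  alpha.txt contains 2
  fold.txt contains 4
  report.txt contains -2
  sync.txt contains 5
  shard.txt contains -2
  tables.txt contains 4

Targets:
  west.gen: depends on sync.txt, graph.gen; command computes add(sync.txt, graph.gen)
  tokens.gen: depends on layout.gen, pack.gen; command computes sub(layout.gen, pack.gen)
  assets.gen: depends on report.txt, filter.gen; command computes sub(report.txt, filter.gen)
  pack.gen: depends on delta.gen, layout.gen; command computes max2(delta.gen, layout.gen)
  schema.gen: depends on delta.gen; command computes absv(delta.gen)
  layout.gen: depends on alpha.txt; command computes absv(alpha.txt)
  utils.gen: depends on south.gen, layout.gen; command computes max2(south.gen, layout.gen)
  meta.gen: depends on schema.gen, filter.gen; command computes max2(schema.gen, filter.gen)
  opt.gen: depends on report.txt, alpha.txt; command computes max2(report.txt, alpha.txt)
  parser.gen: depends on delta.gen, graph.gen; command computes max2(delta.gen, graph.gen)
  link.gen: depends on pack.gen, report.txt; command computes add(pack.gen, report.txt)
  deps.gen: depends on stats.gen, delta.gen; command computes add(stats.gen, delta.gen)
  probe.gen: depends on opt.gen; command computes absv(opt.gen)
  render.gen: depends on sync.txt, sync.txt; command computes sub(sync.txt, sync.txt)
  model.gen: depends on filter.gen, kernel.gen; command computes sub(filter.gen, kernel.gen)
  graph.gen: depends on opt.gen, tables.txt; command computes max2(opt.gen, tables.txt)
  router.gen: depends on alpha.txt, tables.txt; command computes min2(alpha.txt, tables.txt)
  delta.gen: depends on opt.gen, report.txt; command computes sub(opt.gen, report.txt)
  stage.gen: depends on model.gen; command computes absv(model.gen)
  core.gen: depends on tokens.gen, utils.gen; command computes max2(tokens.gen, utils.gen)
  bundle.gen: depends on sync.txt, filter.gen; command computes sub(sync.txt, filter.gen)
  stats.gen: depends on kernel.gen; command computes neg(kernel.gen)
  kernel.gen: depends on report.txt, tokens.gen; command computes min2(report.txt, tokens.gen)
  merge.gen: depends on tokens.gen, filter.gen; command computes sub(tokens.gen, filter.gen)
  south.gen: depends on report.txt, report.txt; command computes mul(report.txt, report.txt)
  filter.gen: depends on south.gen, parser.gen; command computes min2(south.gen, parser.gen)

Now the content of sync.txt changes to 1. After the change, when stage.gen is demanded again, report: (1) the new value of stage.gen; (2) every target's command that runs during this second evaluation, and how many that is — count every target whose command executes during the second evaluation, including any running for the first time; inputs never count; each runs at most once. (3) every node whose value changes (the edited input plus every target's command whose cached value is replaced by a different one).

Demanding stage.gen again yields 6.
0 target commands run: none.
The nodes whose values change: sync.txt.
Note the shortcut — sync.txt feeds only undemanded nodes, so no recomputation happens.

First demand of the output computes:
  layout.gen = absv(2) = 2
  opt.gen = max2(-2, 2) = 2
  delta.gen = sub(2, -2) = 4
  graph.gen = max2(2, 4) = 4
  pack.gen = max2(4, 2) = 4
  parser.gen = max2(4, 4) = 4
  south.gen = mul(-2, -2) = 4
  filter.gen = min2(4, 4) = 4
  tokens.gen = sub(2, 4) = -2
  kernel.gen = min2(-2, -2) = -2
  model.gen = sub(4, -2) = 6
  stage.gen = absv(6) = 6

After the edit, cleaning proceeds:
  sync.txt only reaches undemanded nodes; the second demand re-runs nothing.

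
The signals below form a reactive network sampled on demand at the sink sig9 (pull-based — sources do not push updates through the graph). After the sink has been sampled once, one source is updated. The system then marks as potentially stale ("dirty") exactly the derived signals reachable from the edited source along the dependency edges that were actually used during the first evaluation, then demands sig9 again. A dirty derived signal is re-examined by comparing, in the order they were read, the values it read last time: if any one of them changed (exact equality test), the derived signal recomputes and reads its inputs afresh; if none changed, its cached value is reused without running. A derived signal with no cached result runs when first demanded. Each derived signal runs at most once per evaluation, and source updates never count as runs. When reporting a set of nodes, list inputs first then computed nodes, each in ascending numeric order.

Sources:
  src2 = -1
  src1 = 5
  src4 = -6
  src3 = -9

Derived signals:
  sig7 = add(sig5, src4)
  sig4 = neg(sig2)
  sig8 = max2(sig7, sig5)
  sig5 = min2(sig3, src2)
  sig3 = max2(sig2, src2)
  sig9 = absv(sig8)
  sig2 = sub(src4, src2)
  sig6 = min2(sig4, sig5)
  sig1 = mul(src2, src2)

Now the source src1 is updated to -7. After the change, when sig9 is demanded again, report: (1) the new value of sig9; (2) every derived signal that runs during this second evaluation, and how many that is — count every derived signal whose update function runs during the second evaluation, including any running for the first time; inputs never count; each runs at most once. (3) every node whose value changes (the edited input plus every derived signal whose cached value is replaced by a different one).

sig9 now evaluates to 1.
Run set: none (0 run).
Changed values: src1.
The important point: nothing the output needs ever reads src1, so the edit is invisible to it.

Initial pass — values computed on the first demand:
  sig2 = sub(-6, -1) = -5
  sig3 = max2(-5, -1) = -1
  sig5 = min2(-1, -1) = -1
  sig7 = add(-1, -6) = -7
  sig8 = max2(-7, -1) = -1
  sig9 = absv(-1) = 1

Second demand — change propagation:
  no demanded computation ever read src1, so the edit dirties nothing and nothing runs.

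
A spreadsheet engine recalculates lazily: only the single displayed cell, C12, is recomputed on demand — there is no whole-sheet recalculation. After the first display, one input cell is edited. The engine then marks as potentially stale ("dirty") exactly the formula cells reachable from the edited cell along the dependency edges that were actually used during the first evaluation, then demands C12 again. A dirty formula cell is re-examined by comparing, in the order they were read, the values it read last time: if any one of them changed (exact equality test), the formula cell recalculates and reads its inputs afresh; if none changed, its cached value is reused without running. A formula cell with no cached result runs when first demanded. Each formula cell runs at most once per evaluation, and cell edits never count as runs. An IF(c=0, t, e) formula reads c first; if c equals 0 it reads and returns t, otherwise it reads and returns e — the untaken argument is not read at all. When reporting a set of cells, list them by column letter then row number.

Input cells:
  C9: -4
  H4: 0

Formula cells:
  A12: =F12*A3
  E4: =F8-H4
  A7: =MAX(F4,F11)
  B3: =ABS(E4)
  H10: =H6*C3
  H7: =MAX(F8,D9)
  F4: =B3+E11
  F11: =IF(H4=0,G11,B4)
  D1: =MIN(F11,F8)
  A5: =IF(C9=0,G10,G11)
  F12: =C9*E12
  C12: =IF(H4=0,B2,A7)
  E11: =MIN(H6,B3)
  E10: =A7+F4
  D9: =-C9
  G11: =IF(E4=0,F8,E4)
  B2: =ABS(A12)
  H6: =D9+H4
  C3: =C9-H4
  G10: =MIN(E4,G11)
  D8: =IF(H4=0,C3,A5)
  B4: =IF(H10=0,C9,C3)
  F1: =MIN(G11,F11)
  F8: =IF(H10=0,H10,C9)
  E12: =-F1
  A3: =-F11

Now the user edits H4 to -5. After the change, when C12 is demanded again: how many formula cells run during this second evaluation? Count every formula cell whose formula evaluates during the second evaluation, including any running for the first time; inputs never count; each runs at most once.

First evaluation (everything demanded from the output):
  C3 = -4 - 0 = -4
  D9 = -(-4) = 4
  H6 = 4 + 0 = 4
  H10 = 4 * -4 = -16
  F8 = IF(H10=0: H10=-16 -> else branch C9) = -4
  E4 = -4 - 0 = -4
  G11 = IF(E4=0: E4=-4 -> else branch E4) = -4
  F11 = IF(H4=0: H4=0 -> then branch G11) = -4
  A3 = -(-4) = 4
  F1 = MIN(-4, -4) = -4
  E12 = -(-4) = 4
  F12 = -4 * 4 = -16
  A12 = -16 * 4 = -64
  B2 = ABS(-64) = 64
  C12 = IF(H4=0: H4=0 -> then branch B2) = 64

Propagation after the edit:
  C3: runs — H4 0->-5; result 1.
  H6: runs — H4 0->-5; result -1.
  H10: runs — H6 4->-1; C3 -4->1; result -1.
  B4: demanded for the first time — runs, produces 1.
  F8: runs — H10 -16->-1; result -4 (same value as before).
  E4: runs — H4 0->-5; result 1.
  B3: demanded for the first time — runs, produces 1.
  E11: demanded for the first time — runs, produces -1.
  F4: demanded for the first time — runs, produces 0.
  G11: marked dirty but never re-examined — demand shifted away from it.
  F11: runs — H4 0->-5; result 1.
  A3: marked dirty but never re-examined — demand shifted away from it.
  A7: demanded for the first time — runs, produces 1.
  F1: marked dirty but never re-examined — demand shifted away from it.
  E12: marked dirty but never re-examined — demand shifted away from it.
  F12: marked dirty but never re-examined — demand shifted away from it.
  A12: marked dirty but never re-examined — demand shifted away from it.
  B2: marked dirty but never re-examined — demand shifted away from it.
  C12: runs — H4 0->-5; result 1.

Key observation: a condition flipped, so demand moved to the other branch — A3, A12, B2, E12, F1, F12, G11 are never re-examined.

Formula cells that run: A7, B3, B4, C3, C12, E4, E11, F4, F8, F11, H6, H10 — 12 in total.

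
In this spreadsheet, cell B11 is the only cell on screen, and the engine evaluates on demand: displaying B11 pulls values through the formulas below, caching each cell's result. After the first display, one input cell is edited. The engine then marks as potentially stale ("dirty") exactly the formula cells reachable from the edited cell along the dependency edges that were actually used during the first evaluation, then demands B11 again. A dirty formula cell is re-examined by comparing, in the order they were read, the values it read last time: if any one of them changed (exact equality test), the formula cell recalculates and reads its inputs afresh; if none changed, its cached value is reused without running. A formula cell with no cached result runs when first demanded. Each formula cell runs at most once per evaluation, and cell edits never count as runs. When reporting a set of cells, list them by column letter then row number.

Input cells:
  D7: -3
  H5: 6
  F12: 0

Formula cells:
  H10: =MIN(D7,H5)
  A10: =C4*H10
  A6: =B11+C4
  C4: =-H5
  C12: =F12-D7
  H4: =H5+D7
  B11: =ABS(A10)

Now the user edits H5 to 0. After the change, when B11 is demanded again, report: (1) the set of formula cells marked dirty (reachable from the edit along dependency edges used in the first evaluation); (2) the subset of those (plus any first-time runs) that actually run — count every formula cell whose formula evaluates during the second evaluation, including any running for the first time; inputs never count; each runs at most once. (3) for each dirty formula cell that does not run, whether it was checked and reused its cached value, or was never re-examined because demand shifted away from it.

Dirty set: A10, B11, C4, H10.
Run set: A10, B11, C4, H10 (4 run).
All dirty formula cells ended up running.

Initial pass — values computed on the first demand:
  C4 = -(6) = -6
  H10 = MIN(-3, 6) = -3
  A10 = -6 * -3 = 18
  B11 = ABS(18) = 18

Second demand — change propagation:
  C4: re-runs because H5 6->0; new result 0.
  H10: re-runs because H5 6->0; new result -3 (unchanged).
  A10: re-runs because C4 -6->0; new result 0.
  B11: re-runs because A10 18->0; new result 0.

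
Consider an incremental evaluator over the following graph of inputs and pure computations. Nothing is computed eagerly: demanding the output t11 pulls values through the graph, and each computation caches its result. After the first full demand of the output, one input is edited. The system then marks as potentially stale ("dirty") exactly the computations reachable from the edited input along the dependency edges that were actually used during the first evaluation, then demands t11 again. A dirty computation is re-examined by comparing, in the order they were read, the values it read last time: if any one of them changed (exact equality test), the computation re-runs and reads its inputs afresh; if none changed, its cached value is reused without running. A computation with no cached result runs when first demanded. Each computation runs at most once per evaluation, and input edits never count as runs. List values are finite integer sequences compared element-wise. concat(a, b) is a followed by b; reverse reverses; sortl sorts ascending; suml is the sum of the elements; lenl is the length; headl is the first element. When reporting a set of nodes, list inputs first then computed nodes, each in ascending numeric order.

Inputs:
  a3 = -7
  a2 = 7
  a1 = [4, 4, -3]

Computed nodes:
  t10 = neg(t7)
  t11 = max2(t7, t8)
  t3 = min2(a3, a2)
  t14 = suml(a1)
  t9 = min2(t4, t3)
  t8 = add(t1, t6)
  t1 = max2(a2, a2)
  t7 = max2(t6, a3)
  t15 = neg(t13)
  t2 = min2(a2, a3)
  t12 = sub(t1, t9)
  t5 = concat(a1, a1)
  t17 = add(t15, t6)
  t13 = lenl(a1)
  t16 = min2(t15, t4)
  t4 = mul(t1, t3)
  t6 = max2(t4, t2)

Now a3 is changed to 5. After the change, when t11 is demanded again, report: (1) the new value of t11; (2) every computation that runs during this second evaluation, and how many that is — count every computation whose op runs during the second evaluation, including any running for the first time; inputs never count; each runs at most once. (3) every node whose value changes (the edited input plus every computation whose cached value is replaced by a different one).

Initial pass — values computed on the first demand:
  t1 = max2(7, 7) = 7
  t2 = min2(7, -7) = -7
  t3 = min2(-7, 7) = -7
  t4 = mul(7, -7) = -49
  t6 = max2(-49, -7) = -7
  t7 = max2(-7, -7) = -7
  t8 = add(7, -7) = 0
  t11 = max2(-7, 0) = 0

Second demand — change propagation:
  t2: re-runs because a3 -7->5; new result 5.
  t3: re-runs because a3 -7->5; new result 5.
  t4: re-runs because t3 -7->5; new result 35.
  t6: re-runs because t4 -49->35; t2 -7->5; new result 35.
  t7: re-runs because t6 -7->35; a3 -7->5; new result 35.
  t8: re-runs because t6 -7->35; new result 42.
  t11: re-runs because t7 -7->35; t8 0->42; new result 42.

t11 now evaluates to 42.
Run set: t2, t3, t4, t6, t7, t8, t11 (7 run).
Changed values: a3, t2, t3, t4, t6, t7, t8, t11.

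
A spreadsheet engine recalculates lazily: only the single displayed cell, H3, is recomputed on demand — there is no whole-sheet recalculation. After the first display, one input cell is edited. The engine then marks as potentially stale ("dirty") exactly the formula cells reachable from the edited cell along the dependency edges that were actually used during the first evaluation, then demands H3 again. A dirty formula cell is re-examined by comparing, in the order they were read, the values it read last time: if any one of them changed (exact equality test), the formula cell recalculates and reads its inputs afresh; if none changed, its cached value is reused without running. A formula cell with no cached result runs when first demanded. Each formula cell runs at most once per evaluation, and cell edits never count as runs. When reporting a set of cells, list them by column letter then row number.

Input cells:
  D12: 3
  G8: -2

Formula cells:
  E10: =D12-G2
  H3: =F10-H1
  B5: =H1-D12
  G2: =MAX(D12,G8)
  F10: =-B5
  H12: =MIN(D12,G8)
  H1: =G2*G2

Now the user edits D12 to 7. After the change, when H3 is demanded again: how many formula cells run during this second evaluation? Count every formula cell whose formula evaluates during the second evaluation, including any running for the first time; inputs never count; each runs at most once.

Formula cells that run: B5, F10, G2, H1, H3 — 5 in total.

First evaluation (everything demanded from the output):
  G2 = MAX(3, -2) = 3
  H1 = 3 * 3 = 9
  B5 = 9 - 3 = 6
  F10 = -(6) = -6
  H3 = -6 - 9 = -15

Propagation after the edit:
  G2: runs — D12 3->7; result 7.
  H1: runs — G2 3->7; G2 3->7; result 49.
  B5: runs — H1 9->49; D12 3->7; result 42.
  F10: runs — B5 6->42; result -42.
  H3: runs — F10 -6->-42; H1 9->49; result -91.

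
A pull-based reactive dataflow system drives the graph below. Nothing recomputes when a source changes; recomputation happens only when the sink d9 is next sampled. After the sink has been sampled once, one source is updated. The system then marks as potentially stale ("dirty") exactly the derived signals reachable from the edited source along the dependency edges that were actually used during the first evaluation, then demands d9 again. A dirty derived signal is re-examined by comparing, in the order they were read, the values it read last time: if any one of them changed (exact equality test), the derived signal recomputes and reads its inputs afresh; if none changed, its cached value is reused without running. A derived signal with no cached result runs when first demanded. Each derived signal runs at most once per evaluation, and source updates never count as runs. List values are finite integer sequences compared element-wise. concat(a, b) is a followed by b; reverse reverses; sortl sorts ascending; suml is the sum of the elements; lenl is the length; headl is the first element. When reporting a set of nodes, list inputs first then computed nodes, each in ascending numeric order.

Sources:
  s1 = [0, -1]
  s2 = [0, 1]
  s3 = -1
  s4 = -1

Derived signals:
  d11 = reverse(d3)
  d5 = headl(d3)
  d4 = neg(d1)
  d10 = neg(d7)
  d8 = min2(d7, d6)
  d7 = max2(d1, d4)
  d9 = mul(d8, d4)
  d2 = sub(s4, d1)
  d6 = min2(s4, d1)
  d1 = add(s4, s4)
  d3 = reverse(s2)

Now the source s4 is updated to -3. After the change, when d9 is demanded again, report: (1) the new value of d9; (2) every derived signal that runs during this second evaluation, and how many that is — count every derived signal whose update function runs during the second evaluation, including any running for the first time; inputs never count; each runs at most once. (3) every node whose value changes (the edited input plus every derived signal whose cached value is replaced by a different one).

New value of d9: -36.
Derived signals that run: d1, d4, d6, d7, d8, d9 — 6 in total.
Values that change: s4, d1, d4, d6, d7, d8, d9.

First evaluation (everything demanded from the output):
  d1 = add(-1, -1) = -2
  d4 = neg(-2) = 2
  d6 = min2(-1, -2) = -2
  d7 = max2(-2, 2) = 2
  d8 = min2(2, -2) = -2
  d9 = mul(-2, 2) = -4

Propagation after the edit:
  d1: runs — s4 -1->-3; s4 -1->-3; result -6.
  d4: runs — d1 -2->-6; result 6.
  d6: runs — s4 -1->-3; d1 -2->-6; result -6.
  d7: runs — d1 -2->-6; d4 2->6; result 6.
  d8: runs — d7 2->6; d6 -2->-6; result -6.
  d9: runs — d8 -2->-6; d4 2->6; result -36.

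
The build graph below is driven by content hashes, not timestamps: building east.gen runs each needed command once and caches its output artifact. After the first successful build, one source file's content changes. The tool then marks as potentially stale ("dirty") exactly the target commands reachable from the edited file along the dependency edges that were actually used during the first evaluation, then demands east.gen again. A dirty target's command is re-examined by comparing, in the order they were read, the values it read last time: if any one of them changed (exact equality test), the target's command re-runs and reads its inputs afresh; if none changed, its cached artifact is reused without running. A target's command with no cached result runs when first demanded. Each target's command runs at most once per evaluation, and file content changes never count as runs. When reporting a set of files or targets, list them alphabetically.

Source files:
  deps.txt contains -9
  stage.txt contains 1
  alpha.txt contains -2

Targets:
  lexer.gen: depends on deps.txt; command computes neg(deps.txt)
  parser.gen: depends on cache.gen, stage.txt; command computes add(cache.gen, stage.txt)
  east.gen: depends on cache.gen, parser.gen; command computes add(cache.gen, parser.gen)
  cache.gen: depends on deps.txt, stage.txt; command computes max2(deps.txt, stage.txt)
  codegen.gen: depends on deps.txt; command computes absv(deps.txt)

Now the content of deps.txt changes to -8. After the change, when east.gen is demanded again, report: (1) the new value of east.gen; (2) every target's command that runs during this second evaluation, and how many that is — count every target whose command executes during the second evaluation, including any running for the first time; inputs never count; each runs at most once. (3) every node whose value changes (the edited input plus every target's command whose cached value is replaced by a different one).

Initial pass — values computed on the first demand:
  cache.gen = max2(-9, 1) = 1
  parser.gen = add(1, 1) = 2
  east.gen = add(1, 2) = 3

Second demand — change propagation:
  cache.gen: re-runs because deps.txt -9->-8; new result 1 (unchanged).
  parser.gen: re-examined; everything it read last time is the same (cache.gen unchanged, stage.txt unchanged) — cache 2 kept, no run.
  east.gen: re-examined; everything it read last time is the same (cache.gen unchanged, parser.gen unchanged) — cache 3 kept, no run.

The important point: cache.gen recomputes to an identical value, and the output ends up unchanged.

east.gen now evaluates to 3.
Run set: cache.gen (1 run).
Changed values: deps.txt.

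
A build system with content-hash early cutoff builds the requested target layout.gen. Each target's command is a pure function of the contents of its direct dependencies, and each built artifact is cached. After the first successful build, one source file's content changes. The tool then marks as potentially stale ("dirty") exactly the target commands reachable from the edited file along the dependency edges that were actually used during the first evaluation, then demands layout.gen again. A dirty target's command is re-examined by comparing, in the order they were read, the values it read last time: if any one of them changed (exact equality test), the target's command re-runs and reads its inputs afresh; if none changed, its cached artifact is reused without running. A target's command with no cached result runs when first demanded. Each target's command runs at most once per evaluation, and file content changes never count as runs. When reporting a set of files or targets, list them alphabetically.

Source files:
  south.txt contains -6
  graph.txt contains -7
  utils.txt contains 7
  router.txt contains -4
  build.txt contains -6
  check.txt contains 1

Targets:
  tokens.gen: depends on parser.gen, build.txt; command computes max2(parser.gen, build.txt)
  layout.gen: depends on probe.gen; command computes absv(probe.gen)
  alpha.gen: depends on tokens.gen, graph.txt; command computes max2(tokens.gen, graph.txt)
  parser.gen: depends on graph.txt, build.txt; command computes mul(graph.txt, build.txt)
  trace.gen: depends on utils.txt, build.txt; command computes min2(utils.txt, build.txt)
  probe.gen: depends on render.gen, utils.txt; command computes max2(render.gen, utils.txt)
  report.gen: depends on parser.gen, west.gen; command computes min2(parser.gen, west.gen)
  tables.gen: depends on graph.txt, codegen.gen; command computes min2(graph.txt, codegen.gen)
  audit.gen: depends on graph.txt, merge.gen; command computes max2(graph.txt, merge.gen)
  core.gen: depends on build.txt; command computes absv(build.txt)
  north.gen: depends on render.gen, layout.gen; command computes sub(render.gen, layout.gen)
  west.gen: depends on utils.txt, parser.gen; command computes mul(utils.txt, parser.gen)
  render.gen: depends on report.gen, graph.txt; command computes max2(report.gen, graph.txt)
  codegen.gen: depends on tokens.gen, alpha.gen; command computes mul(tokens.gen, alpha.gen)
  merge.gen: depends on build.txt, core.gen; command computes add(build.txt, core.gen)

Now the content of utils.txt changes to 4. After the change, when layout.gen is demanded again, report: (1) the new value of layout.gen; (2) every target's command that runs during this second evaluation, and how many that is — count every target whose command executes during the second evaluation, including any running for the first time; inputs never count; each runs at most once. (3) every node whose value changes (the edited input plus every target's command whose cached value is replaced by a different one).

First evaluation (everything demanded from the output):
  parser.gen = mul(-7, -6) = 42
  west.gen = mul(7, 42) = 294
  report.gen = min2(42, 294) = 42
  render.gen = max2(42, -7) = 42
  probe.gen = max2(42, 7) = 42
  layout.gen = absv(42) = 42

Propagation after the edit:
  west.gen: runs — utils.txt 7->4; result 168.
  report.gen: runs — west.gen 294->168; result 42 (same value as before).
  render.gen: checked — values it read are unchanged (report.gen unchanged, graph.txt unchanged); reused cached 42 without running.
  probe.gen: runs — utils.txt 7->4; result 42 (same value as before).
  layout.gen: checked — values it read are unchanged (probe.gen unchanged); reused cached 42 without running.

Key observation: the cutoff stops propagation at render.gen — its inputs' values are unchanged, so it reuses its cache.

New value of layout.gen: 42.
Target commands that run: probe.gen, report.gen, west.gen — 3 in total.
Values that change: utils.txt, west.gen.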